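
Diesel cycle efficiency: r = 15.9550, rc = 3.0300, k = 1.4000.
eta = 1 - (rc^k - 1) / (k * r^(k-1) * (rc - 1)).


r^(k-1) = 3.0280
rc^k = 4.7208
eta = 0.5676 = 56.7627%

56.7627%


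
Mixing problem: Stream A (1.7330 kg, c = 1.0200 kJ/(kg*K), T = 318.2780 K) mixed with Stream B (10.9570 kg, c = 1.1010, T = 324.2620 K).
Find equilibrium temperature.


num = 4474.3928
den = 13.8313
Tf = 323.4972 K

323.4972 K


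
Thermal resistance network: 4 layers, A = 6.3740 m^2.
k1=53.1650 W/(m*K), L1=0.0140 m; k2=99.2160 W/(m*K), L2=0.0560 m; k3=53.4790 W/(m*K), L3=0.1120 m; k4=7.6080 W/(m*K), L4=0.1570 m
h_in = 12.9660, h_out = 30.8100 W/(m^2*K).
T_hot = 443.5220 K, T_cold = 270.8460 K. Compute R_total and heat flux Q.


R_conv_in = 1/(12.9660*6.3740) = 0.0121
R_1 = 0.0140/(53.1650*6.3740) = 4.1313e-05
R_2 = 0.0560/(99.2160*6.3740) = 8.8551e-05
R_3 = 0.1120/(53.4790*6.3740) = 0.0003
R_4 = 0.1570/(7.6080*6.3740) = 0.0032
R_conv_out = 1/(30.8100*6.3740) = 0.0051
R_total = 0.0209 K/W
Q = 172.6760 / 0.0209 = 8266.7635 W

R_total = 0.0209 K/W, Q = 8266.7635 W


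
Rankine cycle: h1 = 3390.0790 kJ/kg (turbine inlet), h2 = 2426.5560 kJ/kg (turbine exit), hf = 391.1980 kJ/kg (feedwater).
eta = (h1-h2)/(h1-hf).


W = 963.5230 kJ/kg
Q_in = 2998.8810 kJ/kg
eta = 0.3213 = 32.1294%

eta = 32.1294%


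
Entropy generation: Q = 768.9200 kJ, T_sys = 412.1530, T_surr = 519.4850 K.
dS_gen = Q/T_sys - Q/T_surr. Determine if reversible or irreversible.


dS_sys = 768.9200/412.1530 = 1.8656 kJ/K
dS_surr = -768.9200/519.4850 = -1.4802 kJ/K
dS_gen = 1.8656 - 1.4802 = 0.3855 kJ/K (irreversible)

dS_gen = 0.3855 kJ/K, irreversible


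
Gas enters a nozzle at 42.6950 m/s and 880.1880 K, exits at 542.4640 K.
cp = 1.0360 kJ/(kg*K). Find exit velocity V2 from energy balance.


dT = 337.7240 K
2*cp*1000*dT = 699764.1280
V1^2 = 1822.8630
V2 = sqrt(701586.9910) = 837.6079 m/s

837.6079 m/s


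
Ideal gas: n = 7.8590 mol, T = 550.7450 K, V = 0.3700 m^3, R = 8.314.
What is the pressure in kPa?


P = nRT/V = 7.8590 * 8.314 * 550.7450 / 0.3700
= 35985.5274 / 0.3700 = 97258.1822 Pa = 97.2582 kPa

97.2582 kPa


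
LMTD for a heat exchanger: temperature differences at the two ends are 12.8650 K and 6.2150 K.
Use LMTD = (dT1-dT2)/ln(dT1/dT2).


dT1/dT2 = 2.0700
ln(dT1/dT2) = 0.7275
LMTD = 6.6500 / 0.7275 = 9.1403 K

9.1403 K


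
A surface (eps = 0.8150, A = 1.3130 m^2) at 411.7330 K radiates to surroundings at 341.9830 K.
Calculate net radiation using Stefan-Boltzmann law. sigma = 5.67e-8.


T^4 = 2.8738e+10
Tsurr^4 = 1.3678e+10
Q = 0.8150 * 5.67e-8 * 1.3130 * 1.5061e+10 = 913.7897 W

913.7897 W


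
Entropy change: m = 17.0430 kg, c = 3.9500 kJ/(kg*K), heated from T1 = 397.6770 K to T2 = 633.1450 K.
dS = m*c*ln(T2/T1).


T2/T1 = 1.5921
ln(T2/T1) = 0.4651
dS = 17.0430 * 3.9500 * 0.4651 = 31.3077 kJ/K

31.3077 kJ/K


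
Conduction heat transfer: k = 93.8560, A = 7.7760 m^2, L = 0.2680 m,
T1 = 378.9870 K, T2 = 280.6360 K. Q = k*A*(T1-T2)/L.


dT = 98.3510 K
Q = 93.8560 * 7.7760 * 98.3510 / 0.2680 = 267831.8858 W

267831.8858 W


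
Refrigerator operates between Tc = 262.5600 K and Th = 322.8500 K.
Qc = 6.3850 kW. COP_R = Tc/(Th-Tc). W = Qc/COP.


COP = 262.5600 / 60.2900 = 4.3550
W = 6.3850 / 4.3550 = 1.4661 kW

COP = 4.3550, W = 1.4661 kW


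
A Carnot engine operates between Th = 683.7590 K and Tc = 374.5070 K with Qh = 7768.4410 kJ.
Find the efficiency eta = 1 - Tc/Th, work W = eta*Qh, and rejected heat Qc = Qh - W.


eta = 1 - 374.5070/683.7590 = 0.4523
W = 0.4523 * 7768.4410 = 3513.5273 kJ
Qc = 7768.4410 - 3513.5273 = 4254.9137 kJ

eta = 45.2282%, W = 3513.5273 kJ, Qc = 4254.9137 kJ


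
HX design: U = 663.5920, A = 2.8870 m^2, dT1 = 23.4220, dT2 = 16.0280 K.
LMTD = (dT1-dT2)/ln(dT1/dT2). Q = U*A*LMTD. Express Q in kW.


LMTD = 19.4918 K
Q = 663.5920 * 2.8870 * 19.4918 = 37342.2414 W = 37.3422 kW

37.3422 kW


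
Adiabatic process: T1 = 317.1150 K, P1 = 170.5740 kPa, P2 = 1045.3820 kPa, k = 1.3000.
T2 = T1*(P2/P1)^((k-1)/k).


(k-1)/k = 0.2308
(P2/P1)^exp = 1.5195
T2 = 317.1150 * 1.5195 = 481.8543 K

481.8543 K


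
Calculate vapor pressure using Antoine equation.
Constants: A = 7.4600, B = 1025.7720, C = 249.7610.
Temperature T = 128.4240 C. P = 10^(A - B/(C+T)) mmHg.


C+T = 378.1850
B/(C+T) = 2.7124
log10(P) = 7.4600 - 2.7124 = 4.7476
P = 10^4.7476 = 55930.0150 mmHg

55930.0150 mmHg


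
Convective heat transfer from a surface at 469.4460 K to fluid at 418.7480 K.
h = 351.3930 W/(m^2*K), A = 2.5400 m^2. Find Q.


dT = 50.6980 K
Q = 351.3930 * 2.5400 * 50.6980 = 45249.9027 W

45249.9027 W


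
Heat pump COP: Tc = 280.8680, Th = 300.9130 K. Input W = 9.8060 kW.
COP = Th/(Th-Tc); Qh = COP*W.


COP = 300.9130 / 20.0450 = 15.0119
Qh = 15.0119 * 9.8060 = 147.2064 kW

COP = 15.0119, Qh = 147.2064 kW


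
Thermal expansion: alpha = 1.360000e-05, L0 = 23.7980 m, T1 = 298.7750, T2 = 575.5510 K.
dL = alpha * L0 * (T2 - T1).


dT = 276.7760 K
dL = 1.360000e-05 * 23.7980 * 276.7760 = 0.089579 m
L_final = 23.887579 m

dL = 0.089579 m


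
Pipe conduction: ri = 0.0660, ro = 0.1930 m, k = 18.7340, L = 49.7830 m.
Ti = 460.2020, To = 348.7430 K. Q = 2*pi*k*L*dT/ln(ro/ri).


dT = 111.4590 K
ln(ro/ri) = 1.0730
Q = 2*pi*18.7340*49.7830*111.4590 / 1.0730 = 608684.8916 W

608684.8916 W


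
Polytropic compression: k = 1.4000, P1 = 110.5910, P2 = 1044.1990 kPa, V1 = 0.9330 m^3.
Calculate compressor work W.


(k-1)/k = 0.2857
(P2/P1)^exp = 1.8993
W = 3.5000 * 110.5910 * 0.9330 * (1.8993 - 1) = 324.7623 kJ

324.7623 kJ


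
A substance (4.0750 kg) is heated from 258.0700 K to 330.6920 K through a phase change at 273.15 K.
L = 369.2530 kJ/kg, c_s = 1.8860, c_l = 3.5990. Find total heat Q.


Q1 (sensible, solid) = 4.0750 * 1.8860 * 15.0800 = 115.8966 kJ
Q2 (latent) = 4.0750 * 369.2530 = 1504.7060 kJ
Q3 (sensible, liquid) = 4.0750 * 3.5990 * 57.5420 = 843.9067 kJ
Q_total = 2464.5092 kJ

2464.5092 kJ


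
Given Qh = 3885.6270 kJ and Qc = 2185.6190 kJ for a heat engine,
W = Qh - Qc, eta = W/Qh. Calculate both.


W = 3885.6270 - 2185.6190 = 1700.0080 kJ
eta = 1700.0080 / 3885.6270 = 0.4375 = 43.7512%

W = 1700.0080 kJ, eta = 43.7512%


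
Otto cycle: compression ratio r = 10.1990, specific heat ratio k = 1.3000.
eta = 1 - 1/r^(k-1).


r^(k-1) = 2.0071
eta = 1 - 1/2.0071 = 0.5018 = 50.1767%

50.1767%


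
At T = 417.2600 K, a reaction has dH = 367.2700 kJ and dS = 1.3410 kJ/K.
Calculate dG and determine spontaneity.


T*dS = 417.2600 * 1.3410 = 559.5457 kJ
dG = 367.2700 - 559.5457 = -192.2757 kJ (spontaneous)

dG = -192.2757 kJ, spontaneous


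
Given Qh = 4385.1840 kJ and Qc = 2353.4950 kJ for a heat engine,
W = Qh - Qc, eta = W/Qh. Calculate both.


W = 4385.1840 - 2353.4950 = 2031.6890 kJ
eta = 2031.6890 / 4385.1840 = 0.4633 = 46.3308%

W = 2031.6890 kJ, eta = 46.3308%


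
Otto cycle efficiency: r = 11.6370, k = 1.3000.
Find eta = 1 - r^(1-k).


r^(k-1) = 2.0881
eta = 1 - 1/2.0881 = 0.5211 = 52.1097%

52.1097%


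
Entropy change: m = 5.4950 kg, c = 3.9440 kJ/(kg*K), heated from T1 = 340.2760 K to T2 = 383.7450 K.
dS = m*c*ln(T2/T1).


T2/T1 = 1.1277
ln(T2/T1) = 0.1202
dS = 5.4950 * 3.9440 * 0.1202 = 2.6055 kJ/K

2.6055 kJ/K


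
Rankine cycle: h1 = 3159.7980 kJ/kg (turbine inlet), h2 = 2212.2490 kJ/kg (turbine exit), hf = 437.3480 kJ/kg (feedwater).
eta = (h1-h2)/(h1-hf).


W = 947.5490 kJ/kg
Q_in = 2722.4500 kJ/kg
eta = 0.3481 = 34.8050%

eta = 34.8050%


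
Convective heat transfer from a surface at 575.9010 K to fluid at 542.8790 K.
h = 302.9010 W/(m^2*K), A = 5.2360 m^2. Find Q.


dT = 33.0220 K
Q = 302.9010 * 5.2360 * 33.0220 = 52372.5498 W

52372.5498 W


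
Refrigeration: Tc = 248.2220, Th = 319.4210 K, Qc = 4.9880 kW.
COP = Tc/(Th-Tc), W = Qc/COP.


COP = 248.2220 / 71.1990 = 3.4863
W = 4.9880 / 3.4863 = 1.4307 kW

COP = 3.4863, W = 1.4307 kW


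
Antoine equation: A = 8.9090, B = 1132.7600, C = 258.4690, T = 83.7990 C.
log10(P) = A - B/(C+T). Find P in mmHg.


C+T = 342.2680
B/(C+T) = 3.3096
log10(P) = 8.9090 - 3.3096 = 5.5994
P = 10^5.5994 = 397584.7534 mmHg

397584.7534 mmHg


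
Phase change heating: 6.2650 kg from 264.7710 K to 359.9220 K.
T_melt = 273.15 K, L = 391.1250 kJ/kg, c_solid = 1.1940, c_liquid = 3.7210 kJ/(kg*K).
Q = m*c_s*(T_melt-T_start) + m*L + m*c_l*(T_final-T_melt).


Q1 (sensible, solid) = 6.2650 * 1.1940 * 8.3790 = 62.6784 kJ
Q2 (latent) = 6.2650 * 391.1250 = 2450.3981 kJ
Q3 (sensible, liquid) = 6.2650 * 3.7210 * 86.7720 = 2022.8345 kJ
Q_total = 4535.9110 kJ

4535.9110 kJ


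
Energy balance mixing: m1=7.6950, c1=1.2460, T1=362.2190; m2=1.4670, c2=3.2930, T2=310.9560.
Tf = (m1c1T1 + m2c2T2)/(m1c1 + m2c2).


num = 4975.1208
den = 14.4188
Tf = 345.0440 K

345.0440 K


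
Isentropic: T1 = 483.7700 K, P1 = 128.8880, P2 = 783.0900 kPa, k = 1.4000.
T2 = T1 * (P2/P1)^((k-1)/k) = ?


(k-1)/k = 0.2857
(P2/P1)^exp = 1.6745
T2 = 483.7700 * 1.6745 = 810.0735 K

810.0735 K


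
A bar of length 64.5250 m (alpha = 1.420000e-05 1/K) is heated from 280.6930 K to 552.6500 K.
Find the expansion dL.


dT = 271.9570 K
dL = 1.420000e-05 * 64.5250 * 271.9570 = 0.249182 m
L_final = 64.774182 m

dL = 0.249182 m


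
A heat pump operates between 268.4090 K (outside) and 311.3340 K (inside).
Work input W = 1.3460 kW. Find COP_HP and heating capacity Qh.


COP = 311.3340 / 42.9250 = 7.2530
Qh = 7.2530 * 1.3460 = 9.7625 kW

COP = 7.2530, Qh = 9.7625 kW


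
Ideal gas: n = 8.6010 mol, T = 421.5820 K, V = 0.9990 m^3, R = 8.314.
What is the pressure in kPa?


P = nRT/V = 8.6010 * 8.314 * 421.5820 / 0.9990
= 30146.7867 / 0.9990 = 30176.9636 Pa = 30.1770 kPa

30.1770 kPa


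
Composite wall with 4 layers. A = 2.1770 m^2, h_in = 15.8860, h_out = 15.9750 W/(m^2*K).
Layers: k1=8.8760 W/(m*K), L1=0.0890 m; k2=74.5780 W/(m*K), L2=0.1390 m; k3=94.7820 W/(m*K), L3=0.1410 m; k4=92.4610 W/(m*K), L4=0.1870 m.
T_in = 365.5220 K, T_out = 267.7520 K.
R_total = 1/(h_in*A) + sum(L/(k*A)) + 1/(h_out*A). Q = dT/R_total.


R_conv_in = 1/(15.8860*2.1770) = 0.0289
R_1 = 0.0890/(8.8760*2.1770) = 0.0046
R_2 = 0.1390/(74.5780*2.1770) = 0.0009
R_3 = 0.1410/(94.7820*2.1770) = 0.0007
R_4 = 0.1870/(92.4610*2.1770) = 0.0009
R_conv_out = 1/(15.9750*2.1770) = 0.0288
R_total = 0.0647 K/W
Q = 97.7700 / 0.0647 = 1510.1057 W

R_total = 0.0647 K/W, Q = 1510.1057 W


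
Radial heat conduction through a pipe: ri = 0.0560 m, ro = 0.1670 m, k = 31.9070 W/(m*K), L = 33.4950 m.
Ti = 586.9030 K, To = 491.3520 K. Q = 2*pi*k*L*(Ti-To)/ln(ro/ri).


dT = 95.5510 K
ln(ro/ri) = 1.0926
Q = 2*pi*31.9070*33.4950*95.5510 / 1.0926 = 587223.0856 W

587223.0856 W


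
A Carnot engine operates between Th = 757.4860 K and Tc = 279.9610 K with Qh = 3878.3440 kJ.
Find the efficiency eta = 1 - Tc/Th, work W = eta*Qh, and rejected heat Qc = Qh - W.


eta = 1 - 279.9610/757.4860 = 0.6304
W = 0.6304 * 3878.3440 = 2444.9379 kJ
Qc = 3878.3440 - 2444.9379 = 1433.4061 kJ

eta = 63.0408%, W = 2444.9379 kJ, Qc = 1433.4061 kJ


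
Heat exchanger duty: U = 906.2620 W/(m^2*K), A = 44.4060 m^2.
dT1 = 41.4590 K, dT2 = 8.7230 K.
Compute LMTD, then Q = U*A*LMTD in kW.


LMTD = 21.0016 K
Q = 906.2620 * 44.4060 * 21.0016 = 845175.4294 W = 845.1754 kW

845.1754 kW


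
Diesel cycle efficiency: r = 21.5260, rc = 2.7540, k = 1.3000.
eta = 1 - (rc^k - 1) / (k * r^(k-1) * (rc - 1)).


r^(k-1) = 2.5112
rc^k = 3.7321
eta = 0.5229 = 52.2873%

52.2873%


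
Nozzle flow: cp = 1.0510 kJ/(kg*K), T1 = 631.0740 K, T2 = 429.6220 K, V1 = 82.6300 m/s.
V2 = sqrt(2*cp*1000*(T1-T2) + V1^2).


dT = 201.4520 K
2*cp*1000*dT = 423452.1040
V1^2 = 6827.7169
V2 = sqrt(430279.8209) = 655.9572 m/s

655.9572 m/s


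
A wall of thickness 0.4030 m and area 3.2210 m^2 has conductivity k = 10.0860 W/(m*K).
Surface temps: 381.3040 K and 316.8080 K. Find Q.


dT = 64.4960 K
Q = 10.0860 * 3.2210 * 64.4960 / 0.4030 = 5199.2108 W

5199.2108 W


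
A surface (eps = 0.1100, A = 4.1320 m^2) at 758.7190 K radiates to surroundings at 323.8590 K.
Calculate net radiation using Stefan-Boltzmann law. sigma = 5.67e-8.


T^4 = 3.3138e+11
Tsurr^4 = 1.1001e+10
Q = 0.1100 * 5.67e-8 * 4.1320 * 3.2038e+11 = 8256.5353 W

8256.5353 W


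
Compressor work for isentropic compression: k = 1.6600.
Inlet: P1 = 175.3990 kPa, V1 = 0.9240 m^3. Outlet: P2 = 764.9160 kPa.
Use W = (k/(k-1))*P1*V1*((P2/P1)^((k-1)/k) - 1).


(k-1)/k = 0.3976
(P2/P1)^exp = 1.7959
W = 2.5152 * 175.3990 * 0.9240 * (1.7959 - 1) = 324.4496 kJ

324.4496 kJ


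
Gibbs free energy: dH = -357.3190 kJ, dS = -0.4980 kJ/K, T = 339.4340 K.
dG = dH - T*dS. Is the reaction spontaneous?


T*dS = 339.4340 * -0.4980 = -169.0381 kJ
dG = -357.3190 + 169.0381 = -188.2809 kJ (spontaneous)

dG = -188.2809 kJ, spontaneous


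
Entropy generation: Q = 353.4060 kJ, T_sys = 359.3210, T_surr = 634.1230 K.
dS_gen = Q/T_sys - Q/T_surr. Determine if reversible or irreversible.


dS_sys = 353.4060/359.3210 = 0.9835 kJ/K
dS_surr = -353.4060/634.1230 = -0.5573 kJ/K
dS_gen = 0.9835 - 0.5573 = 0.4262 kJ/K (irreversible)

dS_gen = 0.4262 kJ/K, irreversible


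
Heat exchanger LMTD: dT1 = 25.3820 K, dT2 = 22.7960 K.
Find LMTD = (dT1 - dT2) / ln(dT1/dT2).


dT1/dT2 = 1.1134
ln(dT1/dT2) = 0.1075
LMTD = 2.5860 / 0.1075 = 24.0658 K

24.0658 K


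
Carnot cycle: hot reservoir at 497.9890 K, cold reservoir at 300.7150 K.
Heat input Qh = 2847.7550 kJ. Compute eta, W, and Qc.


eta = 1 - 300.7150/497.9890 = 0.3961
W = 0.3961 * 2847.7550 = 1128.1133 kJ
Qc = 2847.7550 - 1128.1133 = 1719.6417 kJ

eta = 39.6141%, W = 1128.1133 kJ, Qc = 1719.6417 kJ


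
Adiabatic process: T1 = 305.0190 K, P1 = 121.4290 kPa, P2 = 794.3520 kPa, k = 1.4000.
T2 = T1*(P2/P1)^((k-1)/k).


(k-1)/k = 0.2857
(P2/P1)^exp = 1.7102
T2 = 305.0190 * 1.7102 = 521.6526 K

521.6526 K


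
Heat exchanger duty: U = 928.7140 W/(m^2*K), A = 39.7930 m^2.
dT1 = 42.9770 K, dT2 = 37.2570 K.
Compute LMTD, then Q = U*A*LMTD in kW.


LMTD = 40.0489 K
Q = 928.7140 * 39.7930 * 40.0489 = 1480061.4049 W = 1480.0614 kW

1480.0614 kW


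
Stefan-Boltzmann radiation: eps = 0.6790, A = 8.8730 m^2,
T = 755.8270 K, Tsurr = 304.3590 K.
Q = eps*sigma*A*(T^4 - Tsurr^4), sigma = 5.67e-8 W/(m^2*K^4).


T^4 = 3.2635e+11
Tsurr^4 = 8.5811e+09
Q = 0.6790 * 5.67e-8 * 8.8730 * 3.1777e+11 = 108552.7459 W

108552.7459 W


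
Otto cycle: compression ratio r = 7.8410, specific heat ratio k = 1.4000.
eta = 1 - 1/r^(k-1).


r^(k-1) = 2.2790
eta = 1 - 1/2.2790 = 0.5612 = 56.1215%

56.1215%


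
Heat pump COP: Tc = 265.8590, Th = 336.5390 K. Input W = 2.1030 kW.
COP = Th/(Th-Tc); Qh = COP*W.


COP = 336.5390 / 70.6800 = 4.7614
Qh = 4.7614 * 2.1030 = 10.0133 kW

COP = 4.7614, Qh = 10.0133 kW


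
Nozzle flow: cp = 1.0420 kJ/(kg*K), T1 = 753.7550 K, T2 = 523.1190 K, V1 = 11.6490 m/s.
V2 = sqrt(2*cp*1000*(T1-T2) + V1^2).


dT = 230.6360 K
2*cp*1000*dT = 480645.4240
V1^2 = 135.6992
V2 = sqrt(480781.1232) = 693.3838 m/s

693.3838 m/s


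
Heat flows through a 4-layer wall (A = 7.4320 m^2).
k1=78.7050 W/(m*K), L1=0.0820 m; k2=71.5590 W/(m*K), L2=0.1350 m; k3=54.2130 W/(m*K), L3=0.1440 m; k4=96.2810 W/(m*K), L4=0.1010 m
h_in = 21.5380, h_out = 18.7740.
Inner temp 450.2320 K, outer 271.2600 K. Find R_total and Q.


R_conv_in = 1/(21.5380*7.4320) = 0.0062
R_1 = 0.0820/(78.7050*7.4320) = 0.0001
R_2 = 0.1350/(71.5590*7.4320) = 0.0003
R_3 = 0.1440/(54.2130*7.4320) = 0.0004
R_4 = 0.1010/(96.2810*7.4320) = 0.0001
R_conv_out = 1/(18.7740*7.4320) = 0.0072
R_total = 0.0143 K/W
Q = 178.9720 / 0.0143 = 12509.5517 W

R_total = 0.0143 K/W, Q = 12509.5517 W


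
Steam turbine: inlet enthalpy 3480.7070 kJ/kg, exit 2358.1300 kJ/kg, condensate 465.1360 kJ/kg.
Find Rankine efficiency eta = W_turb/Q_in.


W = 1122.5770 kJ/kg
Q_in = 3015.5710 kJ/kg
eta = 0.3723 = 37.2260%

eta = 37.2260%


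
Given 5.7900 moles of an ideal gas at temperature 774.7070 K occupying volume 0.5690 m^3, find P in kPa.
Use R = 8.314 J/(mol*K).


P = nRT/V = 5.7900 * 8.314 * 774.7070 / 0.5690
= 37292.8920 / 0.5690 = 65541.1108 Pa = 65.5411 kPa

65.5411 kPa


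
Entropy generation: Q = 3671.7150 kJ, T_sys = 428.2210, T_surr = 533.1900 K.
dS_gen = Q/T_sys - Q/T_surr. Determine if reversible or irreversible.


dS_sys = 3671.7150/428.2210 = 8.5743 kJ/K
dS_surr = -3671.7150/533.1900 = -6.8863 kJ/K
dS_gen = 8.5743 - 6.8863 = 1.6880 kJ/K (irreversible)

dS_gen = 1.6880 kJ/K, irreversible


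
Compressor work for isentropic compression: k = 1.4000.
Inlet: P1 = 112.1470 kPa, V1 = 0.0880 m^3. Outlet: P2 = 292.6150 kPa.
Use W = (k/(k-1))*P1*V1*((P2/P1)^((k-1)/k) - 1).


(k-1)/k = 0.2857
(P2/P1)^exp = 1.3152
W = 3.5000 * 112.1470 * 0.0880 * (1.3152 - 1) = 10.8885 kJ

10.8885 kJ


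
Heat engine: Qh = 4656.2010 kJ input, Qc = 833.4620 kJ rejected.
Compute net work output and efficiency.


W = 4656.2010 - 833.4620 = 3822.7390 kJ
eta = 3822.7390 / 4656.2010 = 0.8210 = 82.1000%

W = 3822.7390 kJ, eta = 82.1000%


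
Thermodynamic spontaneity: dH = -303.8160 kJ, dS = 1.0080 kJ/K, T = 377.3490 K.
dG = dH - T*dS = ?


T*dS = 377.3490 * 1.0080 = 380.3678 kJ
dG = -303.8160 - 380.3678 = -684.1838 kJ (spontaneous)

dG = -684.1838 kJ, spontaneous


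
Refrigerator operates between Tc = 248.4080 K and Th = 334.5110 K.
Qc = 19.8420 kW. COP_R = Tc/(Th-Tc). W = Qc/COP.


COP = 248.4080 / 86.1030 = 2.8850
W = 19.8420 / 2.8850 = 6.8776 kW

COP = 2.8850, W = 6.8776 kW


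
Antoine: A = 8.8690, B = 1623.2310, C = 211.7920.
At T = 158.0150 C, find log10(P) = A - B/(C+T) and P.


C+T = 369.8070
B/(C+T) = 4.3894
log10(P) = 8.8690 - 4.3894 = 4.4796
P = 10^4.4796 = 30171.6863 mmHg

30171.6863 mmHg


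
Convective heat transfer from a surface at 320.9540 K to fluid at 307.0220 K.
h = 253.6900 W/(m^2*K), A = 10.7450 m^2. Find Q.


dT = 13.9320 K
Q = 253.6900 * 10.7450 * 13.9320 = 37977.2256 W

37977.2256 W


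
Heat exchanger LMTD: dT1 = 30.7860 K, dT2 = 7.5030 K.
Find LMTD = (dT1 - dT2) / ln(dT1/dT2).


dT1/dT2 = 4.1032
ln(dT1/dT2) = 1.4118
LMTD = 23.2830 / 1.4118 = 16.4922 K

16.4922 K


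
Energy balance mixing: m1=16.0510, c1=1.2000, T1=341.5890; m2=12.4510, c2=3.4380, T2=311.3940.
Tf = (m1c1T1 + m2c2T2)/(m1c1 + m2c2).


num = 19909.1131
den = 62.0677
Tf = 320.7643 K

320.7643 K


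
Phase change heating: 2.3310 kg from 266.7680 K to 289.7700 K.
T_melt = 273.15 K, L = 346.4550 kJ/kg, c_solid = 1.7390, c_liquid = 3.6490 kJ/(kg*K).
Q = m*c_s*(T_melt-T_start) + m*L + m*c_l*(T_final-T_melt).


Q1 (sensible, solid) = 2.3310 * 1.7390 * 6.3820 = 25.8701 kJ
Q2 (latent) = 2.3310 * 346.4550 = 807.5866 kJ
Q3 (sensible, liquid) = 2.3310 * 3.6490 * 16.6200 = 141.3667 kJ
Q_total = 974.8234 kJ

974.8234 kJ


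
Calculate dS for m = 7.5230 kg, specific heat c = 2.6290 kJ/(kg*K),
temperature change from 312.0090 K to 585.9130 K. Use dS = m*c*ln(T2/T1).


T2/T1 = 1.8779
ln(T2/T1) = 0.6301
dS = 7.5230 * 2.6290 * 0.6301 = 12.4629 kJ/K

12.4629 kJ/K


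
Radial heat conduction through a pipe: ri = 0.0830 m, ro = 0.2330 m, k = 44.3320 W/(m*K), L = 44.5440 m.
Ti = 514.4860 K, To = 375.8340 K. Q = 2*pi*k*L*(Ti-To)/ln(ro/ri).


dT = 138.6520 K
ln(ro/ri) = 1.0322
Q = 2*pi*44.3320*44.5440*138.6520 / 1.0322 = 1666669.9173 W

1666669.9173 W


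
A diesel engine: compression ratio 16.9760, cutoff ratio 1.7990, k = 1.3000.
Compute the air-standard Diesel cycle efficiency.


r^(k-1) = 2.3386
rc^k = 2.1456
eta = 0.5284 = 52.8397%

52.8397%


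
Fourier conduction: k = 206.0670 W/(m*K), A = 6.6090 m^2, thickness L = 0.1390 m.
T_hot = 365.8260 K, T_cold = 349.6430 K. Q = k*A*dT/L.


dT = 16.1830 K
Q = 206.0670 * 6.6090 * 16.1830 / 0.1390 = 158558.1005 W

158558.1005 W


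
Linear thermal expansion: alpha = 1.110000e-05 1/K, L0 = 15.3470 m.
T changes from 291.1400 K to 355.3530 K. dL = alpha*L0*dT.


dT = 64.2130 K
dL = 1.110000e-05 * 15.3470 * 64.2130 = 0.010939 m
L_final = 15.357939 m

dL = 0.010939 m


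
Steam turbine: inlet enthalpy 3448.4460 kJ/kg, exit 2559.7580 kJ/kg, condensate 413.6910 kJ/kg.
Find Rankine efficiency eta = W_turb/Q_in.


W = 888.6880 kJ/kg
Q_in = 3034.7550 kJ/kg
eta = 0.2928 = 29.2837%

eta = 29.2837%


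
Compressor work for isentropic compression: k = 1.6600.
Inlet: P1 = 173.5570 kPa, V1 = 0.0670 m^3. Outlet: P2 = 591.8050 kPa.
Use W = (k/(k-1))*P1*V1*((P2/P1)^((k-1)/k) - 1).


(k-1)/k = 0.3976
(P2/P1)^exp = 1.6286
W = 2.5152 * 173.5570 * 0.0670 * (1.6286 - 1) = 18.3843 kJ

18.3843 kJ


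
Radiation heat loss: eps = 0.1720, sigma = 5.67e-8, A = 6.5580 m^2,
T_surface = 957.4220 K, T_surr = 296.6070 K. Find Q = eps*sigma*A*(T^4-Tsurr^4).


T^4 = 8.4026e+11
Tsurr^4 = 7.7397e+09
Q = 0.1720 * 5.67e-8 * 6.5580 * 8.3252e+11 = 53244.8560 W

53244.8560 W


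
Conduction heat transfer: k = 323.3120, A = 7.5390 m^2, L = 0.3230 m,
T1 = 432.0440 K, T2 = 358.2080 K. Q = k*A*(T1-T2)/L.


dT = 73.8360 K
Q = 323.3120 * 7.5390 * 73.8360 / 0.3230 = 557187.2965 W

557187.2965 W


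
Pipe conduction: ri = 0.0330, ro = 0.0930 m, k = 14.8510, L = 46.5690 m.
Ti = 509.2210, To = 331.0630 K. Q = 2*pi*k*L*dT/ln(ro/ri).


dT = 178.1580 K
ln(ro/ri) = 1.0361
Q = 2*pi*14.8510*46.5690*178.1580 / 1.0361 = 747204.5633 W

747204.5633 W


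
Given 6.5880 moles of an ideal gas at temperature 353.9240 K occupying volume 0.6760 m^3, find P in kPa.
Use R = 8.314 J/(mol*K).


P = nRT/V = 6.5880 * 8.314 * 353.9240 / 0.6760
= 19385.3490 / 0.6760 = 28676.5518 Pa = 28.6766 kPa

28.6766 kPa


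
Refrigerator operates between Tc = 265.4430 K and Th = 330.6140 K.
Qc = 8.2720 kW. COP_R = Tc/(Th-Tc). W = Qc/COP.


COP = 265.4430 / 65.1710 = 4.0730
W = 8.2720 / 4.0730 = 2.0309 kW

COP = 4.0730, W = 2.0309 kW


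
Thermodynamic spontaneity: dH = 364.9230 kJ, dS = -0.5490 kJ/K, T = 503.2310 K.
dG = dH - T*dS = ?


T*dS = 503.2310 * -0.5490 = -276.2738 kJ
dG = 364.9230 + 276.2738 = 641.1968 kJ (non-spontaneous)

dG = 641.1968 kJ, non-spontaneous


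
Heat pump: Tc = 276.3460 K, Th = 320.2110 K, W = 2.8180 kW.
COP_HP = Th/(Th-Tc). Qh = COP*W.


COP = 320.2110 / 43.8650 = 7.2999
Qh = 7.2999 * 2.8180 = 20.5712 kW

COP = 7.2999, Qh = 20.5712 kW


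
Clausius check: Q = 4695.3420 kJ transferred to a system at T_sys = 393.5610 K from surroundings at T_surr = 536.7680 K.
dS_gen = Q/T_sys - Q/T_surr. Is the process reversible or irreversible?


dS_sys = 4695.3420/393.5610 = 11.9304 kJ/K
dS_surr = -4695.3420/536.7680 = -8.7474 kJ/K
dS_gen = 11.9304 - 8.7474 = 3.1830 kJ/K (irreversible)

dS_gen = 3.1830 kJ/K, irreversible


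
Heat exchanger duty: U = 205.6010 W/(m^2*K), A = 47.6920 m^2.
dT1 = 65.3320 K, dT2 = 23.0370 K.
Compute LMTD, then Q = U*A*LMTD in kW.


LMTD = 40.5754 K
Q = 205.6010 * 47.6920 * 40.5754 = 397863.0194 W = 397.8630 kW

397.8630 kW


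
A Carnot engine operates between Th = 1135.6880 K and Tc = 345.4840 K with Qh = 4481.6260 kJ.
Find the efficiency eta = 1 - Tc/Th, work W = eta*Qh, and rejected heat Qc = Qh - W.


eta = 1 - 345.4840/1135.6880 = 0.6958
W = 0.6958 * 4481.6260 = 3118.2849 kJ
Qc = 4481.6260 - 3118.2849 = 1363.3411 kJ

eta = 69.5793%, W = 3118.2849 kJ, Qc = 1363.3411 kJ


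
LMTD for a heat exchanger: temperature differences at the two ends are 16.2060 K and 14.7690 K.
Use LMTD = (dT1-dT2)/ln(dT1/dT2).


dT1/dT2 = 1.0973
ln(dT1/dT2) = 0.0929
LMTD = 1.4370 / 0.0929 = 15.4764 K

15.4764 K


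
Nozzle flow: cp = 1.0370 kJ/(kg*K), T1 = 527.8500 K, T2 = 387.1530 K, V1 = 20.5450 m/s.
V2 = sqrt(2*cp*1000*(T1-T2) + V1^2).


dT = 140.6970 K
2*cp*1000*dT = 291805.5780
V1^2 = 422.0970
V2 = sqrt(292227.6750) = 540.5809 m/s

540.5809 m/s


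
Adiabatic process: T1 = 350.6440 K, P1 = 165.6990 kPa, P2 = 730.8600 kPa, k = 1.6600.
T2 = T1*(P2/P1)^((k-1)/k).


(k-1)/k = 0.3976
(P2/P1)^exp = 1.8041
T2 = 350.6440 * 1.8041 = 632.5853 K

632.5853 K


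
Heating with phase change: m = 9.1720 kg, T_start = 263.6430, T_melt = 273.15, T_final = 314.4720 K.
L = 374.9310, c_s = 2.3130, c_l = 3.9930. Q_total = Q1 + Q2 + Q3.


Q1 (sensible, solid) = 9.1720 * 2.3130 * 9.5070 = 201.6894 kJ
Q2 (latent) = 9.1720 * 374.9310 = 3438.8671 kJ
Q3 (sensible, liquid) = 9.1720 * 3.9930 * 41.3220 = 1513.3685 kJ
Q_total = 5153.9251 kJ

5153.9251 kJ


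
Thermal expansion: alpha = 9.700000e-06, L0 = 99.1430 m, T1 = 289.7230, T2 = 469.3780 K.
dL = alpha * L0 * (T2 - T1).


dT = 179.6550 K
dL = 9.700000e-06 * 99.1430 * 179.6550 = 0.172772 m
L_final = 99.315772 m

dL = 0.172772 m


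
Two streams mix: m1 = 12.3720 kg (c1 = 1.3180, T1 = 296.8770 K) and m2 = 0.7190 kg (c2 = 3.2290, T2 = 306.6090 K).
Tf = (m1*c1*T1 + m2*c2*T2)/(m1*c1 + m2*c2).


num = 5552.8033
den = 18.6279
Tf = 298.0899 K

298.0899 K


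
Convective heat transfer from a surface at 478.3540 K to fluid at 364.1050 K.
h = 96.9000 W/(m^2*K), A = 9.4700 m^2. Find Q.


dT = 114.2490 K
Q = 96.9000 * 9.4700 * 114.2490 = 104839.7951 W

104839.7951 W


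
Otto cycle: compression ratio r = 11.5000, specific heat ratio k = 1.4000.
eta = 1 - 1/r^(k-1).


r^(k-1) = 2.6563
eta = 1 - 1/2.6563 = 0.6235 = 62.3538%

62.3538%


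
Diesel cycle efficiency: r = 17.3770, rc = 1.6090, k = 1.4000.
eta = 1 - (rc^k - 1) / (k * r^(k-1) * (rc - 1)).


r^(k-1) = 3.1332
rc^k = 1.9462
eta = 0.6458 = 64.5816%

64.5816%


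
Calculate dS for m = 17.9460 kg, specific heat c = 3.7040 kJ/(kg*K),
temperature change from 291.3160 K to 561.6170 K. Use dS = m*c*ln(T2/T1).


T2/T1 = 1.9279
ln(T2/T1) = 0.6564
dS = 17.9460 * 3.7040 * 0.6564 = 43.6330 kJ/K

43.6330 kJ/K


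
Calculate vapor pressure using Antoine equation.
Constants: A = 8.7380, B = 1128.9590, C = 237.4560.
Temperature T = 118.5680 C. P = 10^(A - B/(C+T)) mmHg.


C+T = 356.0240
B/(C+T) = 3.1710
log10(P) = 8.7380 - 3.1710 = 5.5670
P = 10^5.5670 = 368961.1426 mmHg

368961.1426 mmHg


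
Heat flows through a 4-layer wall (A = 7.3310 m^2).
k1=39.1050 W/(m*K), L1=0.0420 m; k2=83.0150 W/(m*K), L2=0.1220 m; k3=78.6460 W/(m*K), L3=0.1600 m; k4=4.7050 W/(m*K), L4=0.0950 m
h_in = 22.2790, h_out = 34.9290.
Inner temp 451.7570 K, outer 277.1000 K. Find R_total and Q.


R_conv_in = 1/(22.2790*7.3310) = 0.0061
R_1 = 0.0420/(39.1050*7.3310) = 0.0001
R_2 = 0.1220/(83.0150*7.3310) = 0.0002
R_3 = 0.1600/(78.6460*7.3310) = 0.0003
R_4 = 0.0950/(4.7050*7.3310) = 0.0028
R_conv_out = 1/(34.9290*7.3310) = 0.0039
R_total = 0.0134 K/W
Q = 174.6570 / 0.0134 = 13027.6344 W

R_total = 0.0134 K/W, Q = 13027.6344 W


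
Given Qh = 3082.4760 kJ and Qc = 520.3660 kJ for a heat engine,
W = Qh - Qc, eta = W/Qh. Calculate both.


W = 3082.4760 - 520.3660 = 2562.1100 kJ
eta = 2562.1100 / 3082.4760 = 0.8312 = 83.1186%

W = 2562.1100 kJ, eta = 83.1186%


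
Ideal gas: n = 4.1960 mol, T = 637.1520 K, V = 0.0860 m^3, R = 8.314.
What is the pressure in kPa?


P = nRT/V = 4.1960 * 8.314 * 637.1520 / 0.0860
= 22227.3941 / 0.0860 = 258458.0713 Pa = 258.4581 kPa

258.4581 kPa


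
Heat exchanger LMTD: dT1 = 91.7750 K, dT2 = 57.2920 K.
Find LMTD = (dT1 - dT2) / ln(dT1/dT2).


dT1/dT2 = 1.6019
ln(dT1/dT2) = 0.4712
LMTD = 34.4830 / 0.4712 = 73.1845 K

73.1845 K


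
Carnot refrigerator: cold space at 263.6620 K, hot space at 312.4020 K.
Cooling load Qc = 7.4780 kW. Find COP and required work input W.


COP = 263.6620 / 48.7400 = 5.4096
W = 7.4780 / 5.4096 = 1.3824 kW

COP = 5.4096, W = 1.3824 kW


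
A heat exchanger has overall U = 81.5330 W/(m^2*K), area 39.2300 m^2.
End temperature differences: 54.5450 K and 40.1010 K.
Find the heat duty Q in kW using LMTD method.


LMTD = 46.9533 K
Q = 81.5330 * 39.2300 * 46.9533 = 150182.0049 W = 150.1820 kW

150.1820 kW


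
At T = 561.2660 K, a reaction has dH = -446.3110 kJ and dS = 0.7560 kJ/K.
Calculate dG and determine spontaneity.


T*dS = 561.2660 * 0.7560 = 424.3171 kJ
dG = -446.3110 - 424.3171 = -870.6281 kJ (spontaneous)

dG = -870.6281 kJ, spontaneous


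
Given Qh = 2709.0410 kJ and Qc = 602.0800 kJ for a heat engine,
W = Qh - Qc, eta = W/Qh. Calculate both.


W = 2709.0410 - 602.0800 = 2106.9610 kJ
eta = 2106.9610 / 2709.0410 = 0.7778 = 77.7752%

W = 2106.9610 kJ, eta = 77.7752%


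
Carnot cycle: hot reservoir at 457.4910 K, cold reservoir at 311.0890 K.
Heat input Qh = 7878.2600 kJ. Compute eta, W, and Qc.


eta = 1 - 311.0890/457.4910 = 0.3200
W = 0.3200 * 7878.2600 = 2521.1272 kJ
Qc = 7878.2600 - 2521.1272 = 5357.1328 kJ

eta = 32.0011%, W = 2521.1272 kJ, Qc = 5357.1328 kJ


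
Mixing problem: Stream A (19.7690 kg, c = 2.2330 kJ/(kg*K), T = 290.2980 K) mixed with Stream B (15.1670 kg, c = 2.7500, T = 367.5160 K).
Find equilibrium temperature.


num = 28143.7830
den = 85.8534
Tf = 327.8120 K

327.8120 K


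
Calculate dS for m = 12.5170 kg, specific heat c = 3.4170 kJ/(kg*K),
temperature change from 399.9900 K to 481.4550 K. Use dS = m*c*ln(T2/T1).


T2/T1 = 1.2037
ln(T2/T1) = 0.1854
dS = 12.5170 * 3.4170 * 0.1854 = 7.9285 kJ/K

7.9285 kJ/K


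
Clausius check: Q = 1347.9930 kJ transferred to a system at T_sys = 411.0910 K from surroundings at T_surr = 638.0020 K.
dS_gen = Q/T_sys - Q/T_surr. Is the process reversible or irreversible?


dS_sys = 1347.9930/411.0910 = 3.2791 kJ/K
dS_surr = -1347.9930/638.0020 = -2.1128 kJ/K
dS_gen = 3.2791 - 2.1128 = 1.1662 kJ/K (irreversible)

dS_gen = 1.1662 kJ/K, irreversible


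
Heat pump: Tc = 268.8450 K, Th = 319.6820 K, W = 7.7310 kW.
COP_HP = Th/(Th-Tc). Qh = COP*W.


COP = 319.6820 / 50.8370 = 6.2884
Qh = 6.2884 * 7.7310 = 48.6154 kW

COP = 6.2884, Qh = 48.6154 kW


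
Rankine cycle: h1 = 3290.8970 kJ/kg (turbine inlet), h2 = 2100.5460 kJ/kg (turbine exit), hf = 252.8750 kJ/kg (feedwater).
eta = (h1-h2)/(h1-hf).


W = 1190.3510 kJ/kg
Q_in = 3038.0220 kJ/kg
eta = 0.3918 = 39.1818%

eta = 39.1818%


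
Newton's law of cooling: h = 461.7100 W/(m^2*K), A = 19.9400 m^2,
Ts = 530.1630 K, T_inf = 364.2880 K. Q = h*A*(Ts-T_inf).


dT = 165.8750 K
Q = 461.7100 * 19.9400 * 165.8750 = 1527127.7562 W

1527127.7562 W


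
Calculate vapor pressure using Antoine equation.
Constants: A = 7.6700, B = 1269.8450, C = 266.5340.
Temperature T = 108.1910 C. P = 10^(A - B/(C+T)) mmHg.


C+T = 374.7250
B/(C+T) = 3.3887
log10(P) = 7.6700 - 3.3887 = 4.2813
P = 10^4.2813 = 19110.0398 mmHg

19110.0398 mmHg


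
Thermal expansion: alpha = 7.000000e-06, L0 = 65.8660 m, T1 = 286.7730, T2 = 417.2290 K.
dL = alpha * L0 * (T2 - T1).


dT = 130.4560 K
dL = 7.000000e-06 * 65.8660 * 130.4560 = 0.060148 m
L_final = 65.926148 m

dL = 0.060148 m


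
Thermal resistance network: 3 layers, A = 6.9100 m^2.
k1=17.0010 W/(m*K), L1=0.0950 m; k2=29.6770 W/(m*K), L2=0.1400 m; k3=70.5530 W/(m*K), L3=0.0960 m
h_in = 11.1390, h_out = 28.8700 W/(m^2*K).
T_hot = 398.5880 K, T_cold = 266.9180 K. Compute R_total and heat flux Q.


R_conv_in = 1/(11.1390*6.9100) = 0.0130
R_1 = 0.0950/(17.0010*6.9100) = 0.0008
R_2 = 0.1400/(29.6770*6.9100) = 0.0007
R_3 = 0.0960/(70.5530*6.9100) = 0.0002
R_conv_out = 1/(28.8700*6.9100) = 0.0050
R_total = 0.0197 K/W
Q = 131.6700 / 0.0197 = 6686.1266 W

R_total = 0.0197 K/W, Q = 6686.1266 W


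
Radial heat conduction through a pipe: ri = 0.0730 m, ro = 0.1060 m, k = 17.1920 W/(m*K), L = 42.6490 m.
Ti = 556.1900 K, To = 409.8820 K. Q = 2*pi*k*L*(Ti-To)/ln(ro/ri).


dT = 146.3080 K
ln(ro/ri) = 0.3730
Q = 2*pi*17.1920*42.6490*146.3080 / 0.3730 = 1807166.0391 W

1807166.0391 W


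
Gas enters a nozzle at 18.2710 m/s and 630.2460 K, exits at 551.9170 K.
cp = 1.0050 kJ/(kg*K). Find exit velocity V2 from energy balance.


dT = 78.3290 K
2*cp*1000*dT = 157441.2900
V1^2 = 333.8294
V2 = sqrt(157775.1194) = 397.2092 m/s

397.2092 m/s


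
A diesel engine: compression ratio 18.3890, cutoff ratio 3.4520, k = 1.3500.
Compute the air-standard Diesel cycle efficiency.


r^(k-1) = 2.7707
rc^k = 5.3259
eta = 0.5283 = 52.8339%

52.8339%


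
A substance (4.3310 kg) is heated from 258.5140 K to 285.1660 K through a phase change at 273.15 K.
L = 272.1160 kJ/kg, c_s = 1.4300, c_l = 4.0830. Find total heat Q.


Q1 (sensible, solid) = 4.3310 * 1.4300 * 14.6360 = 90.6456 kJ
Q2 (latent) = 4.3310 * 272.1160 = 1178.5344 kJ
Q3 (sensible, liquid) = 4.3310 * 4.0830 * 12.0160 = 212.4846 kJ
Q_total = 1481.6646 kJ

1481.6646 kJ


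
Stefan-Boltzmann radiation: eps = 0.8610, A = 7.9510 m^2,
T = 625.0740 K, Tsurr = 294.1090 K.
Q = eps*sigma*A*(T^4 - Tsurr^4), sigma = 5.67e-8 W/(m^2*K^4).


T^4 = 1.5266e+11
Tsurr^4 = 7.4823e+09
Q = 0.8610 * 5.67e-8 * 7.9510 * 1.4518e+11 = 56351.8888 W

56351.8888 W


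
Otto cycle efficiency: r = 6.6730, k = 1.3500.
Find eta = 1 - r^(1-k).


r^(k-1) = 1.9432
eta = 1 - 1/1.9432 = 0.4854 = 48.5379%

48.5379%


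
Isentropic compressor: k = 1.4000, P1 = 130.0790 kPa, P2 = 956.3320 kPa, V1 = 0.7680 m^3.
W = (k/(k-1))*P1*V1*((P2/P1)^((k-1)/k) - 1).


(k-1)/k = 0.2857
(P2/P1)^exp = 1.7682
W = 3.5000 * 130.0790 * 0.7680 * (1.7682 - 1) = 268.6199 kJ

268.6199 kJ


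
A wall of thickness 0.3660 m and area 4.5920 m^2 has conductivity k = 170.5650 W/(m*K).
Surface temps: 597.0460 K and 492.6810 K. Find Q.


dT = 104.3650 K
Q = 170.5650 * 4.5920 * 104.3650 / 0.3660 = 223339.5260 W

223339.5260 W


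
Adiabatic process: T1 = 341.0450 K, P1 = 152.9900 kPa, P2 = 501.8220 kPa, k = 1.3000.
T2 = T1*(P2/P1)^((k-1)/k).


(k-1)/k = 0.2308
(P2/P1)^exp = 1.3154
T2 = 341.0450 * 1.3154 = 448.6033 K

448.6033 K


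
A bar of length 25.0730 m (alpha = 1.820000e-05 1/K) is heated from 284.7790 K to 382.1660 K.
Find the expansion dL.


dT = 97.3870 K
dL = 1.820000e-05 * 25.0730 * 97.3870 = 0.044440 m
L_final = 25.117440 m

dL = 0.044440 m


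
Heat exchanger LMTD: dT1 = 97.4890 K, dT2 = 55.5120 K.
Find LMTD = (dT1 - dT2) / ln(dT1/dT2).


dT1/dT2 = 1.7562
ln(dT1/dT2) = 0.5631
LMTD = 41.9770 / 0.5631 = 74.5409 K

74.5409 K


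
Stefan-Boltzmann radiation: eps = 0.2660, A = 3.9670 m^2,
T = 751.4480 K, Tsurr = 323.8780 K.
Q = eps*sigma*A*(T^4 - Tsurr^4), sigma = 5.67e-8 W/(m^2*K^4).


T^4 = 3.1886e+11
Tsurr^4 = 1.1003e+10
Q = 0.2660 * 5.67e-8 * 3.9670 * 3.0785e+11 = 18419.2075 W

18419.2075 W


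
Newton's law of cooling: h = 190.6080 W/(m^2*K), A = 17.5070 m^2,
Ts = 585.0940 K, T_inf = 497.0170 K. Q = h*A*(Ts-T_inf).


dT = 88.0770 K
Q = 190.6080 * 17.5070 * 88.0770 = 293910.6815 W

293910.6815 W


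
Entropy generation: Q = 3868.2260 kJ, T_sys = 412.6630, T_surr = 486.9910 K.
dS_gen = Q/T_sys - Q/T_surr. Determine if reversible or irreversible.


dS_sys = 3868.2260/412.6630 = 9.3738 kJ/K
dS_surr = -3868.2260/486.9910 = -7.9431 kJ/K
dS_gen = 9.3738 - 7.9431 = 1.4307 kJ/K (irreversible)

dS_gen = 1.4307 kJ/K, irreversible


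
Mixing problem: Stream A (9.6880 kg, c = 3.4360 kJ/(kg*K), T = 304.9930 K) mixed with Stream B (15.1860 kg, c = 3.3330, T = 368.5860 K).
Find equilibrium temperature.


num = 28808.5548
den = 83.9029
Tf = 343.3559 K

343.3559 K


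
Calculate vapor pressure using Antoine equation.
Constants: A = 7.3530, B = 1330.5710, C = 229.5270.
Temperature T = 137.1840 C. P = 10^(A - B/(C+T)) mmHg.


C+T = 366.7110
B/(C+T) = 3.6284
log10(P) = 7.3530 - 3.6284 = 3.7246
P = 10^3.7246 = 5304.0634 mmHg

5304.0634 mmHg


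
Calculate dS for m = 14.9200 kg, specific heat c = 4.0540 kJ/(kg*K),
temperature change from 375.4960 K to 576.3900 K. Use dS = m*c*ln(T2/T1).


T2/T1 = 1.5350
ln(T2/T1) = 0.4285
dS = 14.9200 * 4.0540 * 0.4285 = 25.9203 kJ/K

25.9203 kJ/K


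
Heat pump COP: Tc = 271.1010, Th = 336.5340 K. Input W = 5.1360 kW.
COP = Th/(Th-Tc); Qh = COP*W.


COP = 336.5340 / 65.4330 = 5.1432
Qh = 5.1432 * 5.1360 = 26.4154 kW

COP = 5.1432, Qh = 26.4154 kW


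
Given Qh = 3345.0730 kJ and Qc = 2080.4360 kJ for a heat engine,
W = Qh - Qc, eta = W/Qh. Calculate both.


W = 3345.0730 - 2080.4360 = 1264.6370 kJ
eta = 1264.6370 / 3345.0730 = 0.3781 = 37.8060%

W = 1264.6370 kJ, eta = 37.8060%


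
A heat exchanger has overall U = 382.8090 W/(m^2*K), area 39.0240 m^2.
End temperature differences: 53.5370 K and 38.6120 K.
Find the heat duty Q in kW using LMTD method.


LMTD = 45.6688 K
Q = 382.8090 * 39.0240 * 45.6688 = 682233.5385 W = 682.2335 kW

682.2335 kW


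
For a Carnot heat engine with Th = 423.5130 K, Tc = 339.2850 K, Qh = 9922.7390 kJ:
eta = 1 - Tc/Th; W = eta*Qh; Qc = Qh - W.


eta = 1 - 339.2850/423.5130 = 0.1989
W = 0.1989 * 9922.7390 = 1973.4281 kJ
Qc = 9922.7390 - 1973.4281 = 7949.3109 kJ

eta = 19.8879%, W = 1973.4281 kJ, Qc = 7949.3109 kJ


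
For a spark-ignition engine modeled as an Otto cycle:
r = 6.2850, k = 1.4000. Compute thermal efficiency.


r^(k-1) = 2.0860
eta = 1 - 1/2.0860 = 0.5206 = 52.0622%

52.0622%


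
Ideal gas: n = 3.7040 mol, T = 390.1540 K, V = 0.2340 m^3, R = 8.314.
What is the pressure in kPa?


P = nRT/V = 3.7040 * 8.314 * 390.1540 / 0.2340
= 12014.8143 / 0.2340 = 51345.3602 Pa = 51.3454 kPa

51.3454 kPa


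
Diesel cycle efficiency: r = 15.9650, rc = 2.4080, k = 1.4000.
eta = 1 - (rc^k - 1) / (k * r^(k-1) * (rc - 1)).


r^(k-1) = 3.0288
rc^k = 3.4223
eta = 0.5943 = 59.4276%

59.4276%


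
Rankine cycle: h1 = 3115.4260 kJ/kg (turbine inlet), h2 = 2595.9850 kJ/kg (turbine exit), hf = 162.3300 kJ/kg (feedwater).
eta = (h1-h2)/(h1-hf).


W = 519.4410 kJ/kg
Q_in = 2953.0960 kJ/kg
eta = 0.1759 = 17.5897%

eta = 17.5897%


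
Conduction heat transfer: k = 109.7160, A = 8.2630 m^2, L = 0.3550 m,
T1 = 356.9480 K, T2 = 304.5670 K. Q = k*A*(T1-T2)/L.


dT = 52.3810 K
Q = 109.7160 * 8.2630 * 52.3810 / 0.3550 = 133768.2824 W

133768.2824 W


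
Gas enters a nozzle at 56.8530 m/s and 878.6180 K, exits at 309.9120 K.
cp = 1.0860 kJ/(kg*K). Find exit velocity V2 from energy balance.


dT = 568.7060 K
2*cp*1000*dT = 1235229.4320
V1^2 = 3232.2636
V2 = sqrt(1238461.6956) = 1112.8619 m/s

1112.8619 m/s


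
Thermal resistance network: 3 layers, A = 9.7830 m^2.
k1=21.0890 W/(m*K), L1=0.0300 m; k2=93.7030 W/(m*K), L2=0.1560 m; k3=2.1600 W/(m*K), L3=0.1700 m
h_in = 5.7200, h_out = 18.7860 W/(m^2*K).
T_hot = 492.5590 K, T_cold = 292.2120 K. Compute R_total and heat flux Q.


R_conv_in = 1/(5.7200*9.7830) = 0.0179
R_1 = 0.0300/(21.0890*9.7830) = 0.0001
R_2 = 0.1560/(93.7030*9.7830) = 0.0002
R_3 = 0.1700/(2.1600*9.7830) = 0.0080
R_conv_out = 1/(18.7860*9.7830) = 0.0054
R_total = 0.0317 K/W
Q = 200.3470 / 0.0317 = 6325.6777 W

R_total = 0.0317 K/W, Q = 6325.6777 W


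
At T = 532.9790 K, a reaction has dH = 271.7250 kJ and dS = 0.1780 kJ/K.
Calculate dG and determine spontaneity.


T*dS = 532.9790 * 0.1780 = 94.8703 kJ
dG = 271.7250 - 94.8703 = 176.8547 kJ (non-spontaneous)

dG = 176.8547 kJ, non-spontaneous


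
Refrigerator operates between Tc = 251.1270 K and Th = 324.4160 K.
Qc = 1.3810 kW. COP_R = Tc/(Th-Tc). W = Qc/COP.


COP = 251.1270 / 73.2890 = 3.4265
W = 1.3810 / 3.4265 = 0.4030 kW

COP = 3.4265, W = 0.4030 kW


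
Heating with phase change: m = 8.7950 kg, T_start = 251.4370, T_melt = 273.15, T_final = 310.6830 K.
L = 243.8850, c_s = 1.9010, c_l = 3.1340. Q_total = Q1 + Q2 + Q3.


Q1 (sensible, solid) = 8.7950 * 1.9010 * 21.7130 = 363.0261 kJ
Q2 (latent) = 8.7950 * 243.8850 = 2144.9686 kJ
Q3 (sensible, liquid) = 8.7950 * 3.1340 * 37.5330 = 1034.5420 kJ
Q_total = 3542.5366 kJ

3542.5366 kJ


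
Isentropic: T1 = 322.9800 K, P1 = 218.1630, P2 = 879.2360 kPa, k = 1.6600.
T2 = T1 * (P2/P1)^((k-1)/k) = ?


(k-1)/k = 0.3976
(P2/P1)^exp = 1.7405
T2 = 322.9800 * 1.7405 = 562.1429 K

562.1429 K


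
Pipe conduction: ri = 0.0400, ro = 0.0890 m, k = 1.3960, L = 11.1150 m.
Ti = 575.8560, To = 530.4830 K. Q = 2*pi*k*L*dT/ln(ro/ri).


dT = 45.3730 K
ln(ro/ri) = 0.7998
Q = 2*pi*1.3960*11.1150*45.3730 / 0.7998 = 5531.1348 W

5531.1348 W


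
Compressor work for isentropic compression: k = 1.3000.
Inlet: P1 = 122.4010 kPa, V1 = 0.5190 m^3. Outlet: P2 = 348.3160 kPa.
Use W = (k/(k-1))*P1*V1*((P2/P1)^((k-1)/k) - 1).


(k-1)/k = 0.2308
(P2/P1)^exp = 1.2730
W = 4.3333 * 122.4010 * 0.5190 * (1.2730 - 1) = 75.1387 kJ

75.1387 kJ
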